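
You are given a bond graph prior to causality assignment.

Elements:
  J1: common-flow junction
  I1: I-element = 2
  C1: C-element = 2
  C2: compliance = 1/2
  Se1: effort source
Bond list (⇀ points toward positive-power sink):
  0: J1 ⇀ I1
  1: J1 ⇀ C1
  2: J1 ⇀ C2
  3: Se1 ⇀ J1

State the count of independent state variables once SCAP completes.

bond 3 →J1  (source Se1 imposes e)
bond 0 →I1  (I1: I, integral causality)
bond 1 →J1  (J1: bond 0 brought flow, rest push out)
bond 2 →J1  (J1 flow already set via bond 0)

3  (C1, C2, I1 all integral)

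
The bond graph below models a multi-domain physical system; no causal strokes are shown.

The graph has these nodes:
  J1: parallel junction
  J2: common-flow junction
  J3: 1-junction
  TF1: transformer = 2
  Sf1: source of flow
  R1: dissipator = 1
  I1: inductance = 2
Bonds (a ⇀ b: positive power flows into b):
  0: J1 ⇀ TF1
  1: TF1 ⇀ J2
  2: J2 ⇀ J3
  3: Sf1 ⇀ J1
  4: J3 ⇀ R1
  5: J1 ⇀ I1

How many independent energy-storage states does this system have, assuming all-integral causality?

b3 |Sf1  (Sf1: flow source, stroke at near end)
b5 |I1  (prefer integral on I1)
b0 |J1  (only one effort-in slot at J1)
b1 |TF1  (TF TF1: opposite of bond 0)
b2 |J2  (1-jn J2 has f-setter on 1)
b4 |J3  (J3: bond 2 brought flow, rest push out)

1  (I1 all integral)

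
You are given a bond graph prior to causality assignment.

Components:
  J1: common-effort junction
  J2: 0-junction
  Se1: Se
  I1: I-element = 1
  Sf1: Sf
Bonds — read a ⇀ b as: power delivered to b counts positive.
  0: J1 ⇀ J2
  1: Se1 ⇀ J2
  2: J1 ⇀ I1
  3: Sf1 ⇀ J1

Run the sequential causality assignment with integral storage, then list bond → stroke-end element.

β1 →J2  (Se1 (Se) sets effort on bond)
β3 →Sf1  (Sf1: flow source, stroke at near end)
β0 →J1  (0-jn J2 has e-setter on 1)
β2 →I1  (J1: bond 0 brought effort, rest push out)

bond 0 →J1
bond 1 →J2
bond 2 →I1
bond 3 →Sf1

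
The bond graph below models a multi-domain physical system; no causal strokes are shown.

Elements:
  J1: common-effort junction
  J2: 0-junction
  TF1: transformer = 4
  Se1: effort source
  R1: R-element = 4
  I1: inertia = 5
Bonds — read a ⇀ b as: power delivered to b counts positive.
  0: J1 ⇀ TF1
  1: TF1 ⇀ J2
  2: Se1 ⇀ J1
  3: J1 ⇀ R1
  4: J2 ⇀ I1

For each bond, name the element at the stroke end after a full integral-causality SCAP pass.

#0 stroke→TF1
#1 stroke→J2
#2 stroke→J1
#3 stroke→R1
#4 stroke→I1

β2 →J1  (Se1 fixes effort; stroke away)
β0 →TF1  (0-jn J1 has e-setter on 2)
β3 →R1  (J1: bond 2 brought effort, rest push out)
β1 →J2  (TF1 one-in-one-out from 0)
β4 →I1  (J2: bond 1 brought effort, rest push out)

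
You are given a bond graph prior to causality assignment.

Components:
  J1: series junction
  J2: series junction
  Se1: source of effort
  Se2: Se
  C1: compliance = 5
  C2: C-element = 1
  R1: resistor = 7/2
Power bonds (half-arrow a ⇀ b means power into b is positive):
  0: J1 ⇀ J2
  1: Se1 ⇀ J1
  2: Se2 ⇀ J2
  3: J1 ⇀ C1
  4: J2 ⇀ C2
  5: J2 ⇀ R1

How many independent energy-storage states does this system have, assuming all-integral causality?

b1 →J1  (source Se1 imposes e)
b2 →J2  (Se2 (Se) sets effort on bond)
b3 →J1  (C1: C, integral causality)
b0 →J2  (J1 needs exactly one f-in)
b4 →J2  (C2 integral (e out))
b5 →R1  (closing 1-jn rule on J2)

2  (C1, C2 all integral)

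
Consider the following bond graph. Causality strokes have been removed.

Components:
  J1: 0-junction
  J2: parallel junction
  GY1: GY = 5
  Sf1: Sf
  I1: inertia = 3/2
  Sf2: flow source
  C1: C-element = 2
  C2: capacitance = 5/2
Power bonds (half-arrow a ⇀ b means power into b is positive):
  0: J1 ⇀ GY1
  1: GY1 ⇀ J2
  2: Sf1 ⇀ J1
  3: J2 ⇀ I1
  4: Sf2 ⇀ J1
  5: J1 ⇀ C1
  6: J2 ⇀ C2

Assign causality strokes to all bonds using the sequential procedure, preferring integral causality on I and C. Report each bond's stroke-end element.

β0 stroke→GY1
β1 stroke→GY1
β2 stroke→Sf1
β3 stroke→I1
β4 stroke→Sf2
β5 stroke→J1
β6 stroke→J2

β2 →Sf1  (Sf1 (Sf) sets flow on bond)
β4 →Sf2  (source Sf2 imposes f)
β3 →I1  (I1 outputs flow p/I1)
β5 →J1  (C1: C, integral causality)
β0 →GY1  (J1: bond 5 brought effort, rest push out)
β1 →GY1  (GY1 both-in/both-out from 0)
β6 →J2  (J2 needs exactly one e-in)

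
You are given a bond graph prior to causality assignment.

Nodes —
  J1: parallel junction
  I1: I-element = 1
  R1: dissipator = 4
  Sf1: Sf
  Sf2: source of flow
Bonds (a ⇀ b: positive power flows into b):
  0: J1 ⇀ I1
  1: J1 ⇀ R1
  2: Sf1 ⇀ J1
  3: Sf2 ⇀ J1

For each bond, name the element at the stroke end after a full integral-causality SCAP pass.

b2 →Sf1  (Sf1 fixes flow; stroke at Sf1)
b3 →Sf2  (Sf2 fixes flow; stroke at Sf2)
b0 →I1  (I1: I, integral causality)
b1 →J1  (closing 0-jn rule on J1)

#0 stroke→I1
#1 stroke→J1
#2 stroke→Sf1
#3 stroke→Sf2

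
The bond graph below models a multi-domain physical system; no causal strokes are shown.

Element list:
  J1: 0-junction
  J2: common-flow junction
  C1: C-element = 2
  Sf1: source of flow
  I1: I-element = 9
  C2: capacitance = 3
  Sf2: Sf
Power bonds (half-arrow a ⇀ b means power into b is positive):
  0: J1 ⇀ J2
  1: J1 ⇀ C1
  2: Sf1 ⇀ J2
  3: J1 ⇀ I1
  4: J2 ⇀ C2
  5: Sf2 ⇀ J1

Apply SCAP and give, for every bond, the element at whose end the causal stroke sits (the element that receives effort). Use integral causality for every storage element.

#0 stroke→J2
#1 stroke→J1
#2 stroke→Sf1
#3 stroke→I1
#4 stroke→J2
#5 stroke→Sf2

β2 →Sf1  (Sf1 fixes flow; stroke at Sf1)
β5 →Sf2  (Sf2: flow source, stroke at near end)
β0 →J2  (J2: bond 2 brought flow, rest push out)
β4 →J2  (1-jn J2 has f-setter on 2)
β1 →J1  (C1: C, integral causality)
β3 →I1  (J1: bond 1 brought effort, rest push out)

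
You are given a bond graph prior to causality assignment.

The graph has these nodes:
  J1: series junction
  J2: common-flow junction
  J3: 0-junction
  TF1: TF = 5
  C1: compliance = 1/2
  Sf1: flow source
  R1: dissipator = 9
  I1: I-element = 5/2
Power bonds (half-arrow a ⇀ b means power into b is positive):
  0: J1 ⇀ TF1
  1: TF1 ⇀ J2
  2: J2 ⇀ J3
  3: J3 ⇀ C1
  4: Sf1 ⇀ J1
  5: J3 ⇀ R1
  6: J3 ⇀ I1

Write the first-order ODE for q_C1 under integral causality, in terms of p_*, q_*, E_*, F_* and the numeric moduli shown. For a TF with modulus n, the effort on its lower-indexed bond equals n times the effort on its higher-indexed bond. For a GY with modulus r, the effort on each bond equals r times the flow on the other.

dq_C1/dt = 5*F_Sf1 - 2*p_I1/5 - 2*q_C1/9

bond 4 stroke at Sf1  (source Sf1 imposes f)
bond 0 stroke at J1  (J1: bond 4 brought flow, rest push out)
bond 1 stroke at TF1  (TF1: transformer flips bond 0)
bond 2 stroke at J2  (J2: bond 1 brought flow, rest push out)
bond 3 stroke at J3  (C1: C, integral causality)
bond 5 stroke at R1  (J3: bond 3 brought effort, rest push out)
bond 6 stroke at I1  (J3 effort already set via bond 3)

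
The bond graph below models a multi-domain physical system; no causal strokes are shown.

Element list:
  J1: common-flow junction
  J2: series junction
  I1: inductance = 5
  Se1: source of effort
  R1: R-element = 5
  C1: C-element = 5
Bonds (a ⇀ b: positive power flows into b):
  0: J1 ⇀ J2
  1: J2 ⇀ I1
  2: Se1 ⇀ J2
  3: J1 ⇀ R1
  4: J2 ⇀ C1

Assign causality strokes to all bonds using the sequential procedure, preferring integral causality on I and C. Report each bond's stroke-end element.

b2 →J2  (Se1: effort source, stroke at far end)
b1 →I1  (prefer integral on I1)
b0 →J2  (1-jn J2 has f-setter on 1)
b4 →J2  (common-f at J2 fixed by 1)
b3 →J1  (common-f at J1 fixed by 0)

b0 stroke at J2
b1 stroke at I1
b2 stroke at J2
b3 stroke at J1
b4 stroke at J2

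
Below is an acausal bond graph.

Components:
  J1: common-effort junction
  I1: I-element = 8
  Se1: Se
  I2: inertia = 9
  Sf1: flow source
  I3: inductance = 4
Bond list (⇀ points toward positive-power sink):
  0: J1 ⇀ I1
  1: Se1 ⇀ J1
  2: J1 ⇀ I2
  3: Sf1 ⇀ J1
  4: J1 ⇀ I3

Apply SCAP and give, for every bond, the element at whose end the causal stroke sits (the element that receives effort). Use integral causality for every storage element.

bond 0 stroke→I1
bond 1 stroke→J1
bond 2 stroke→I2
bond 3 stroke→Sf1
bond 4 stroke→I3

bond 1 stroke at J1  (Se1: effort source, stroke at far end)
bond 3 stroke at Sf1  (source Sf1 imposes f)
bond 0 stroke at I1  (J1 effort already set via bond 1)
bond 2 stroke at I2  (J1 effort already set via bond 1)
bond 4 stroke at I3  (J1 effort already set via bond 1)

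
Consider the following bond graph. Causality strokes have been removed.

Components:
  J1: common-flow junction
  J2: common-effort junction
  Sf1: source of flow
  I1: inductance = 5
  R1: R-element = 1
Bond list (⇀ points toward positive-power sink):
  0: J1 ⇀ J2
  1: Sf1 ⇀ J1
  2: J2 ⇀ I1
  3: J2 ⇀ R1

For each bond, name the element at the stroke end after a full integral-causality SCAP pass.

#1 →Sf1  (source Sf1 imposes f)
#0 →J1  (J1 flow already set via bond 1)
#2 →I1  (I1 outputs flow p/I1)
#3 →J2  (J2 needs exactly one e-in)

#0 stroke at J1
#1 stroke at Sf1
#2 stroke at I1
#3 stroke at J2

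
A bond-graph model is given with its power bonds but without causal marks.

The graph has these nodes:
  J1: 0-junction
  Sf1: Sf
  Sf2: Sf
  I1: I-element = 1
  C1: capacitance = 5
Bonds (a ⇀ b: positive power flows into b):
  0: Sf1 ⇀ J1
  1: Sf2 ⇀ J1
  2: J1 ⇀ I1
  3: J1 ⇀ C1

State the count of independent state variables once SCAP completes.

bond 0 |Sf1  (source Sf1 imposes f)
bond 1 |Sf2  (source Sf2 imposes f)
bond 2 |I1  (I1 integral (f out))
bond 3 |J1  (only one effort-in slot at J1)

2  (C1, I1 all integral)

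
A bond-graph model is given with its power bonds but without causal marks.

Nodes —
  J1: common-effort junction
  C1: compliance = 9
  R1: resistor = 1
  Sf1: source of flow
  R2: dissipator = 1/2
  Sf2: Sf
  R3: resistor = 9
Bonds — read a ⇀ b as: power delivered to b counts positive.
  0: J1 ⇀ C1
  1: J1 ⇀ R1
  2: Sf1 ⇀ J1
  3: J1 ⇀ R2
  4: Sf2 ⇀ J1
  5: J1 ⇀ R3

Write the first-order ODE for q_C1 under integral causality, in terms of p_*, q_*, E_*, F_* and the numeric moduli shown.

β2 stroke→Sf1  (Sf1 (Sf) sets flow on bond)
β4 stroke→Sf2  (Sf2 fixes flow; stroke at Sf2)
β0 stroke→J1  (prefer integral on C1)
β1 stroke→R1  (J1 effort already set via bond 0)
β3 stroke→R2  (common-e at J1 fixed by 0)
β5 stroke→R3  (0-jn J1 has e-setter on 0)

dq_C1/dt = F_Sf1 + F_Sf2 - 28*q_C1/81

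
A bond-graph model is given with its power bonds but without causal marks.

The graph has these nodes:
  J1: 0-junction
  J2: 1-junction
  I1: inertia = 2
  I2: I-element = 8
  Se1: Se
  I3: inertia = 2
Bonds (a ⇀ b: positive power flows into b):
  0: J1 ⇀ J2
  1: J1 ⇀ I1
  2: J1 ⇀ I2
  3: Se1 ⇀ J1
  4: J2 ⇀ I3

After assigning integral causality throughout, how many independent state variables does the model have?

bond 3 →J1  (source Se1 imposes e)
bond 0 →J2  (0-jn J1 has e-setter on 3)
bond 1 →I1  (common-e at J1 fixed by 3)
bond 2 →I2  (J1 effort already set via bond 3)
bond 4 →I3  (J2 needs exactly one f-in)

3  (I1, I2, I3 all integral)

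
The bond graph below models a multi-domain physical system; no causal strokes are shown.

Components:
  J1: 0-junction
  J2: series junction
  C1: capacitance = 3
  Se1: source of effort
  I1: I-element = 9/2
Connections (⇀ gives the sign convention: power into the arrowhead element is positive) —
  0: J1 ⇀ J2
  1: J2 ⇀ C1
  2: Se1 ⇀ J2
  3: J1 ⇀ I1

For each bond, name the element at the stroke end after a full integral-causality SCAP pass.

β2 stroke→J2  (Se1 (Se) sets effort on bond)
β1 stroke→J2  (prefer integral on C1)
β0 stroke→J1  (J2 needs exactly one f-in)
β3 stroke→I1  (J1: bond 0 brought effort, rest push out)

b0 stroke→J1
b1 stroke→J2
b2 stroke→J2
b3 stroke→I1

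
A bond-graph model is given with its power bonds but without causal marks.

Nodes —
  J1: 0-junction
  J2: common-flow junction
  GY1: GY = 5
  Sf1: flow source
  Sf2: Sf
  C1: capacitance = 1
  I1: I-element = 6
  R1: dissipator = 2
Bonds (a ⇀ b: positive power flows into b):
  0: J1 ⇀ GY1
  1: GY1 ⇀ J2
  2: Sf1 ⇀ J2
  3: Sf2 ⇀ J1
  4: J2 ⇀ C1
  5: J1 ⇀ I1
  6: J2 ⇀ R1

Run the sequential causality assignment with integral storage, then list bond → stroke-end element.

b0 stroke→J1
b1 stroke→J2
b2 stroke→Sf1
b3 stroke→Sf2
b4 stroke→J2
b5 stroke→I1
b6 stroke→J2

b2 stroke→Sf1  (source Sf1 imposes f)
b3 stroke→Sf2  (source Sf2 imposes f)
b1 stroke→J2  (1-jn J2 has f-setter on 2)
b4 stroke→J2  (J2 flow already set via bond 2)
b6 stroke→J2  (common-f at J2 fixed by 2)
b0 stroke→J1  (GY1: gyrator matches bond 1)
b5 stroke→I1  (J1: bond 0 brought effort, rest push out)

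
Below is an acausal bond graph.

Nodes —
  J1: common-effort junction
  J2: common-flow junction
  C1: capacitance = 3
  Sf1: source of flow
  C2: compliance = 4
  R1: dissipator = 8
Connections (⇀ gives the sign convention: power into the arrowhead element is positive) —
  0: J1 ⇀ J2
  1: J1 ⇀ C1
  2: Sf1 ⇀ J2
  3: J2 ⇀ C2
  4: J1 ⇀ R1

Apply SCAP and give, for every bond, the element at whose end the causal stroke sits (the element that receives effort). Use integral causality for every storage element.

#2 stroke→Sf1  (source Sf1 imposes f)
#0 stroke→J2  (common-f at J2 fixed by 2)
#3 stroke→J2  (1-jn J2 has f-setter on 2)
#1 stroke→J1  (C1 integral (e out))
#4 stroke→R1  (J1: bond 1 brought effort, rest push out)

β0 stroke at J2
β1 stroke at J1
β2 stroke at Sf1
β3 stroke at J2
β4 stroke at R1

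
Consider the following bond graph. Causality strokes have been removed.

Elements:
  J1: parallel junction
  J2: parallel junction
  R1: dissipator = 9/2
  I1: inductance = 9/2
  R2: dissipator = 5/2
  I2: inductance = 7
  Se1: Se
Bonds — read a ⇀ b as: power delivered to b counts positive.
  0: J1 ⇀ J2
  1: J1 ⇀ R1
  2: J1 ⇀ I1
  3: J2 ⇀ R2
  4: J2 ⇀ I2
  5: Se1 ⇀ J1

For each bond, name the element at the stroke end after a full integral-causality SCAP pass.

β0 stroke at J2
β1 stroke at R1
β2 stroke at I1
β3 stroke at R2
β4 stroke at I2
β5 stroke at J1

b5 stroke→J1  (source Se1 imposes e)
b0 stroke→J2  (common-e at J1 fixed by 5)
b1 stroke→R1  (J1: bond 5 brought effort, rest push out)
b2 stroke→I1  (J1 effort already set via bond 5)
b3 stroke→R2  (0-jn J2 has e-setter on 0)
b4 stroke→I2  (J2 effort already set via bond 0)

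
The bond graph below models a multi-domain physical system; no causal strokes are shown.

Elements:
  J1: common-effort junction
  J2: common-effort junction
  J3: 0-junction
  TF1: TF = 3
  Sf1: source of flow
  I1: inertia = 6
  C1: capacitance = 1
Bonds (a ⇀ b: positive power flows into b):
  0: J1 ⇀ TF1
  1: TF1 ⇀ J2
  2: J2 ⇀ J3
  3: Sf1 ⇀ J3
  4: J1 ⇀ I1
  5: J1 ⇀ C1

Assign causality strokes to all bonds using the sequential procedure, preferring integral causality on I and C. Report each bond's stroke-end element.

bond 3 stroke→Sf1  (Sf1 fixes flow; stroke at Sf1)
bond 2 stroke→J3  (closing 0-jn rule on J3)
bond 1 stroke→J2  (J2 needs exactly one e-in)
bond 0 stroke→TF1  (TF1: transformer flips bond 1)
bond 4 stroke→I1  (I1: I, integral causality)
bond 5 stroke→J1  (J1: last free bond brings effort in)

b0 →TF1
b1 →J2
b2 →J3
b3 →Sf1
b4 →I1
b5 →J1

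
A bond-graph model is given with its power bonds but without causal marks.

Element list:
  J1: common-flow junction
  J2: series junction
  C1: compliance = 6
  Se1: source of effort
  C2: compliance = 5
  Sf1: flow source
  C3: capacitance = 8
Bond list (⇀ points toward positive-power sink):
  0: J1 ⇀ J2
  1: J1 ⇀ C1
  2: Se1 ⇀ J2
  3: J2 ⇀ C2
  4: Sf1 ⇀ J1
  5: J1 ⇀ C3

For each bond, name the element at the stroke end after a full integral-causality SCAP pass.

b2 stroke→J2  (Se1 fixes effort; stroke away)
b4 stroke→Sf1  (Sf1 fixes flow; stroke at Sf1)
b0 stroke→J1  (common-f at J1 fixed by 4)
b1 stroke→J1  (common-f at J1 fixed by 4)
b5 stroke→J1  (1-jn J1 has f-setter on 4)
b3 stroke→J2  (common-f at J2 fixed by 0)

bond 0 |J1
bond 1 |J1
bond 2 |J2
bond 3 |J2
bond 4 |Sf1
bond 5 |J1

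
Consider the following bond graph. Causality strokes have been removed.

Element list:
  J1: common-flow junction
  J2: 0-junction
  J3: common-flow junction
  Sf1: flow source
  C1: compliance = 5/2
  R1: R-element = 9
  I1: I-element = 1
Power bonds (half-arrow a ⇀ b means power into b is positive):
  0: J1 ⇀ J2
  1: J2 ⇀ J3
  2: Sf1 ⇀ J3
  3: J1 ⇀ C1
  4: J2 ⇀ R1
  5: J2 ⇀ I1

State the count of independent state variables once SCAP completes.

2  (C1, I1 all integral)

#2 stroke→Sf1  (Sf1: flow source, stroke at near end)
#1 stroke→J3  (J3 flow already set via bond 2)
#3 stroke→J1  (prefer integral on C1)
#0 stroke→J2  (only one flow-in slot at J1)
#4 stroke→R1  (J2 effort already set via bond 0)
#5 stroke→I1  (J2: bond 0 brought effort, rest push out)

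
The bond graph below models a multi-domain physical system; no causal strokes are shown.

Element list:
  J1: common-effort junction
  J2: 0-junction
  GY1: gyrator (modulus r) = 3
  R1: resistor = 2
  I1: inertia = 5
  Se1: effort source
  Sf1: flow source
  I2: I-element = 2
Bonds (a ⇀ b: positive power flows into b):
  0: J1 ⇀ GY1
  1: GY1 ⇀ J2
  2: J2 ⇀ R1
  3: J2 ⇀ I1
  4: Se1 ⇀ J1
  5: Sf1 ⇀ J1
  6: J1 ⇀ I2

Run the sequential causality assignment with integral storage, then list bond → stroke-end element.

bond 4 stroke at J1  (Se1: effort source, stroke at far end)
bond 5 stroke at Sf1  (Sf1: flow source, stroke at near end)
bond 0 stroke at GY1  (J1 effort already set via bond 4)
bond 6 stroke at I2  (J1: bond 4 brought effort, rest push out)
bond 1 stroke at GY1  (GY1: gyrator matches bond 0)
bond 3 stroke at I1  (I1 integral (f out))
bond 2 stroke at J2  (only one effort-in slot at J2)

b0 stroke→GY1
b1 stroke→GY1
b2 stroke→J2
b3 stroke→I1
b4 stroke→J1
b5 stroke→Sf1
b6 stroke→I2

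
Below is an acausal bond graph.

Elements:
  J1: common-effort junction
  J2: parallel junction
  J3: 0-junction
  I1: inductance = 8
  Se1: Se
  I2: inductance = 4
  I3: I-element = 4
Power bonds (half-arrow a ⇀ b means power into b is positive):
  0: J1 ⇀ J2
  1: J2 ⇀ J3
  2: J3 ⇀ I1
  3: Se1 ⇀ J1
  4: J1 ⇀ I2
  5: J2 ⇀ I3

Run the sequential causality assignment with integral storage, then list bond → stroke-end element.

#3 stroke→J1  (Se1 (Se) sets effort on bond)
#0 stroke→J2  (common-e at J1 fixed by 3)
#4 stroke→I2  (J1 effort already set via bond 3)
#1 stroke→J3  (J2 effort already set via bond 0)
#5 stroke→I3  (common-e at J2 fixed by 0)
#2 stroke→I1  (common-e at J3 fixed by 1)

β0 stroke→J2
β1 stroke→J3
β2 stroke→I1
β3 stroke→J1
β4 stroke→I2
β5 stroke→I3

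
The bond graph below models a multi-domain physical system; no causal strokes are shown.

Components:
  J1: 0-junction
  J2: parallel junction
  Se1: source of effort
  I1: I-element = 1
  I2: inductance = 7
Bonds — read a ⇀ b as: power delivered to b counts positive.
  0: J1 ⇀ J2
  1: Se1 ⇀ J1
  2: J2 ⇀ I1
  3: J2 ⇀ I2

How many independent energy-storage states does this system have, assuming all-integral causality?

2  (I1, I2 all integral)

#1 stroke at J1  (source Se1 imposes e)
#0 stroke at J2  (J1 effort already set via bond 1)
#2 stroke at I1  (0-jn J2 has e-setter on 0)
#3 stroke at I2  (J2 effort already set via bond 0)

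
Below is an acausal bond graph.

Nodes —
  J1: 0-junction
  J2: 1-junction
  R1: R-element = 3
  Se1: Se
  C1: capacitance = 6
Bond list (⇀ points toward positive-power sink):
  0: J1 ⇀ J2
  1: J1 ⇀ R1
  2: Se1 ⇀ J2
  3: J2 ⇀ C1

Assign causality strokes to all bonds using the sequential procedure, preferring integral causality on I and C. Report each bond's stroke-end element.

bond 0 →J1
bond 1 →R1
bond 2 →J2
bond 3 →J2

bond 2 |J2  (Se1 fixes effort; stroke away)
bond 3 |J2  (prefer integral on C1)
bond 0 |J1  (J2: last free bond brings flow in)
bond 1 |R1  (0-jn J1 has e-setter on 0)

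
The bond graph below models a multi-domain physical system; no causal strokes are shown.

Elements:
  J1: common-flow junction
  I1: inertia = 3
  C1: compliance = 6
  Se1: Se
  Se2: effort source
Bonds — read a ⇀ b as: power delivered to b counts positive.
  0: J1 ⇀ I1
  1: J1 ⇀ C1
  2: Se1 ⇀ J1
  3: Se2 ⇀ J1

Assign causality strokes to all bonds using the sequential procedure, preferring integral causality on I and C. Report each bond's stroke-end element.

#2 stroke→J1  (Se1 fixes effort; stroke away)
#3 stroke→J1  (Se2: effort source, stroke at far end)
#0 stroke→I1  (I1: I, integral causality)
#1 stroke→J1  (J1: bond 0 brought flow, rest push out)

#0 stroke→I1
#1 stroke→J1
#2 stroke→J1
#3 stroke→J1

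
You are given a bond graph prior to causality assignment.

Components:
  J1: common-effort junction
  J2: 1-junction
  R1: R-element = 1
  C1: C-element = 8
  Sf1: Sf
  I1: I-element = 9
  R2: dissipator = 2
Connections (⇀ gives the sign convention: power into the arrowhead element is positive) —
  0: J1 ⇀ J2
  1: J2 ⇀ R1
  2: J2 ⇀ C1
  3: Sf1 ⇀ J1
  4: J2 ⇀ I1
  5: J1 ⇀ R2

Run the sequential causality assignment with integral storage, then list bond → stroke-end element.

b0 →J2
b1 →J2
b2 →J2
b3 →Sf1
b4 →I1
b5 →J1

β3 stroke at Sf1  (Sf1: flow source, stroke at near end)
β2 stroke at J2  (C1 outputs effort q/C1)
β4 stroke at I1  (I1 integral (f out))
β0 stroke at J2  (1-jn J2 has f-setter on 4)
β1 stroke at J2  (J2: bond 4 brought flow, rest push out)
β5 stroke at J1  (J1: last free bond brings effort in)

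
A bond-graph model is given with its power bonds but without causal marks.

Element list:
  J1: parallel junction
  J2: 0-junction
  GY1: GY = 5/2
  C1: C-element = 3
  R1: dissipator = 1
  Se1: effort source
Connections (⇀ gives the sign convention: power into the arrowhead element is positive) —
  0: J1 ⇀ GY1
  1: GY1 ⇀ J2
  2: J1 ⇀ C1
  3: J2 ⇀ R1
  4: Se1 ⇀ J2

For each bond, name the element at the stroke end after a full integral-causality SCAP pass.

#4 stroke→J2  (Se1 (Se) sets effort on bond)
#1 stroke→GY1  (0-jn J2 has e-setter on 4)
#3 stroke→R1  (J2: bond 4 brought effort, rest push out)
#0 stroke→GY1  (GY GY1: same side as bond 1)
#2 stroke→J1  (closing 0-jn rule on J1)

bond 0 stroke→GY1
bond 1 stroke→GY1
bond 2 stroke→J1
bond 3 stroke→R1
bond 4 stroke→J2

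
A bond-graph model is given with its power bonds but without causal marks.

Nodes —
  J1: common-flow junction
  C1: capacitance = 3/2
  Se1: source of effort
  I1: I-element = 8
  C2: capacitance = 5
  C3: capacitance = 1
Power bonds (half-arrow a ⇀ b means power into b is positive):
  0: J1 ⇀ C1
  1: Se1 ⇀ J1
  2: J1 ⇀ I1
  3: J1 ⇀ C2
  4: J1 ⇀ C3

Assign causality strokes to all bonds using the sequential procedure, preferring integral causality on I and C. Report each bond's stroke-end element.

β1 →J1  (Se1 (Se) sets effort on bond)
β0 →J1  (prefer integral on C1)
β2 →I1  (I1 integral (f out))
β3 →J1  (common-f at J1 fixed by 2)
β4 →J1  (1-jn J1 has f-setter on 2)

b0 →J1
b1 →J1
b2 →I1
b3 →J1
b4 →J1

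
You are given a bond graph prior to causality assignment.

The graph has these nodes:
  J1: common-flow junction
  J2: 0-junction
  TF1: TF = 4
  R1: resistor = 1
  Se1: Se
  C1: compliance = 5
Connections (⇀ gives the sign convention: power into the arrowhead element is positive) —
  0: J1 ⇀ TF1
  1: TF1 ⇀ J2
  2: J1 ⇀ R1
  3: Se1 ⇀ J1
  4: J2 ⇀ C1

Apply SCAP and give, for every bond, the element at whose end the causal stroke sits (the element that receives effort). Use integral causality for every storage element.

β3 →J1  (Se1: effort source, stroke at far end)
β4 →J2  (C1 integral (e out))
β1 →TF1  (J2 effort already set via bond 4)
β0 →J1  (TF1 one-in-one-out from 1)
β2 →R1  (J1: last free bond brings flow in)

β0 |J1
β1 |TF1
β2 |R1
β3 |J1
β4 |J2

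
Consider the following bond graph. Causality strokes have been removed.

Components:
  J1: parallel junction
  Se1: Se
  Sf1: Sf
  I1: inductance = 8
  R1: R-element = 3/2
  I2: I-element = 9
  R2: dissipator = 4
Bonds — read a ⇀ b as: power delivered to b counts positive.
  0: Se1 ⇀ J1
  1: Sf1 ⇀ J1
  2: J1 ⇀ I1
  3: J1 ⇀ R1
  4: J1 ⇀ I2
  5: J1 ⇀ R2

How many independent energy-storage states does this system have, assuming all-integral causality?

b0 →J1  (source Se1 imposes e)
b1 →Sf1  (Sf1 (Sf) sets flow on bond)
b2 →I1  (0-jn J1 has e-setter on 0)
b3 →R1  (J1: bond 0 brought effort, rest push out)
b4 →I2  (0-jn J1 has e-setter on 0)
b5 →R2  (J1 effort already set via bond 0)

2  (I1, I2 all integral)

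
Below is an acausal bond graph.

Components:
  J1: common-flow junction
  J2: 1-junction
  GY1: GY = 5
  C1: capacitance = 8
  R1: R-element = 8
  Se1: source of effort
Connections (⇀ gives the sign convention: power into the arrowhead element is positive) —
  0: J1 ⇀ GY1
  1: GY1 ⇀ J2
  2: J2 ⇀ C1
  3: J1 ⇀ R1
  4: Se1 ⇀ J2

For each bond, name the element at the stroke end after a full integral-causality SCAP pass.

β0 →GY1
β1 →GY1
β2 →J2
β3 →J1
β4 →J2

β4 stroke→J2  (source Se1 imposes e)
β2 stroke→J2  (prefer integral on C1)
β1 stroke→GY1  (closing 1-jn rule on J2)
β0 stroke→GY1  (GY GY1: same side as bond 1)
β3 stroke→J1  (common-f at J1 fixed by 0)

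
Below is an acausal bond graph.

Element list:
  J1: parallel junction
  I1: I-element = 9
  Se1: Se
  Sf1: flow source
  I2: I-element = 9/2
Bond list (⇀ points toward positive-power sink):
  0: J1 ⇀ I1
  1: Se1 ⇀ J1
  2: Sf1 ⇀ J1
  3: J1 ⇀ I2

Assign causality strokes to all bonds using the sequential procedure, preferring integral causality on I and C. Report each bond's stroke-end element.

β1 |J1  (Se1 fixes effort; stroke away)
β2 |Sf1  (Sf1 (Sf) sets flow on bond)
β0 |I1  (common-e at J1 fixed by 1)
β3 |I2  (common-e at J1 fixed by 1)

#0 →I1
#1 →J1
#2 →Sf1
#3 →I2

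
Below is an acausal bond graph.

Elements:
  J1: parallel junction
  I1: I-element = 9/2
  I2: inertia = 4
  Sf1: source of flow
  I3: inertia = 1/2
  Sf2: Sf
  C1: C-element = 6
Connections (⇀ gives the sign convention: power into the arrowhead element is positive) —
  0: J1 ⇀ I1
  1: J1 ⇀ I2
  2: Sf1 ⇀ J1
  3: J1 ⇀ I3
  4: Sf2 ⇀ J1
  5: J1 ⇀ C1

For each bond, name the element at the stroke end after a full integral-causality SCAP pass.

b0 →I1
b1 →I2
b2 →Sf1
b3 →I3
b4 →Sf2
b5 →J1

b2 |Sf1  (source Sf1 imposes f)
b4 |Sf2  (Sf2 (Sf) sets flow on bond)
b0 |I1  (prefer integral on I1)
b1 |I2  (I2 integral (f out))
b3 |I3  (I3 integral (f out))
b5 |J1  (only one effort-in slot at J1)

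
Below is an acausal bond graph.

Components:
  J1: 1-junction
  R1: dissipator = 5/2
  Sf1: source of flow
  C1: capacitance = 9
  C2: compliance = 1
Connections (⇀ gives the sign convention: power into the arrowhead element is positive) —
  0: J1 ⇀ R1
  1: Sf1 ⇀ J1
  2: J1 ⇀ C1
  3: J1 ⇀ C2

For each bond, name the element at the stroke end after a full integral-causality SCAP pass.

β1 stroke at Sf1  (Sf1: flow source, stroke at near end)
β0 stroke at J1  (1-jn J1 has f-setter on 1)
β2 stroke at J1  (J1: bond 1 brought flow, rest push out)
β3 stroke at J1  (1-jn J1 has f-setter on 1)

b0 stroke at J1
b1 stroke at Sf1
b2 stroke at J1
b3 stroke at J1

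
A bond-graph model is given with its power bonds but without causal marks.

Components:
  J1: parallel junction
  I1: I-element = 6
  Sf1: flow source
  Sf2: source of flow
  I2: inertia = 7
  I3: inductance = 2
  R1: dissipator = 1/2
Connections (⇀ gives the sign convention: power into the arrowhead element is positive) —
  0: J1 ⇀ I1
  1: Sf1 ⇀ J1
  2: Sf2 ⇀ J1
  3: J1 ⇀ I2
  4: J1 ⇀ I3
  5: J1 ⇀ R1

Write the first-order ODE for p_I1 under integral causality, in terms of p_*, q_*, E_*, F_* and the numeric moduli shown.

dp_I1/dt = F_Sf1/2 + F_Sf2/2 - p_I1/12 - p_I2/14 - p_I3/4

β1 |Sf1  (Sf1 fixes flow; stroke at Sf1)
β2 |Sf2  (Sf2 fixes flow; stroke at Sf2)
β0 |I1  (prefer integral on I1)
β3 |I2  (prefer integral on I2)
β4 |I3  (I3 integral (f out))
β5 |J1  (J1 needs exactly one e-in)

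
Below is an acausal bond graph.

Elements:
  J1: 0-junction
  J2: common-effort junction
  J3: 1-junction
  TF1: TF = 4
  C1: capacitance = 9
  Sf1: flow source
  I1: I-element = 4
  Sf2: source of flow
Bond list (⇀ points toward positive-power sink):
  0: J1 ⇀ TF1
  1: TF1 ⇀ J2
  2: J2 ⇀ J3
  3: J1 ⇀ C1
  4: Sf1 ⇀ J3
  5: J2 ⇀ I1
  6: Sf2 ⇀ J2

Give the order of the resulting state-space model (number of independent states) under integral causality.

2  (C1, I1 all integral)

#4 stroke→Sf1  (Sf1: flow source, stroke at near end)
#6 stroke→Sf2  (Sf2 fixes flow; stroke at Sf2)
#2 stroke→J3  (J3: bond 4 brought flow, rest push out)
#3 stroke→J1  (C1 integral (e out))
#0 stroke→TF1  (J1 effort already set via bond 3)
#1 stroke→J2  (TF1: transformer flips bond 0)
#5 stroke→I1  (0-jn J2 has e-setter on 1)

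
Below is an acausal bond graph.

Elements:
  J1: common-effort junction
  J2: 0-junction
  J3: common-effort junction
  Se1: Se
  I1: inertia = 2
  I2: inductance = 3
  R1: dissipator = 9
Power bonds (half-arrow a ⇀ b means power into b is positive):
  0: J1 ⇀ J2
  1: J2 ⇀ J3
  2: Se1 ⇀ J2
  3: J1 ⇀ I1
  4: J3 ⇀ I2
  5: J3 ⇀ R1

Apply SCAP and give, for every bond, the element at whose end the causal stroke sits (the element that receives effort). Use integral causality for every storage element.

β0 |J1
β1 |J3
β2 |J2
β3 |I1
β4 |I2
β5 |R1

bond 2 stroke at J2  (Se1: effort source, stroke at far end)
bond 0 stroke at J1  (J2 effort already set via bond 2)
bond 1 stroke at J3  (common-e at J2 fixed by 2)
bond 4 stroke at I2  (common-e at J3 fixed by 1)
bond 5 stroke at R1  (J3: bond 1 brought effort, rest push out)
bond 3 stroke at I1  (J1: bond 0 brought effort, rest push out)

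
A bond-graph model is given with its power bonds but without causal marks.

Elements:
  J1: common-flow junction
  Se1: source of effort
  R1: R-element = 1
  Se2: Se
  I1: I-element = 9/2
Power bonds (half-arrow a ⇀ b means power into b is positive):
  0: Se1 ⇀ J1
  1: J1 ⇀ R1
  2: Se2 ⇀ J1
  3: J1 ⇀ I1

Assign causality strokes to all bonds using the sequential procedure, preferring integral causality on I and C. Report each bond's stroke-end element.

bond 0 →J1
bond 1 →J1
bond 2 →J1
bond 3 →I1

β0 stroke→J1  (Se1 fixes effort; stroke away)
β2 stroke→J1  (source Se2 imposes e)
β3 stroke→I1  (I1: I, integral causality)
β1 stroke→J1  (J1 flow already set via bond 3)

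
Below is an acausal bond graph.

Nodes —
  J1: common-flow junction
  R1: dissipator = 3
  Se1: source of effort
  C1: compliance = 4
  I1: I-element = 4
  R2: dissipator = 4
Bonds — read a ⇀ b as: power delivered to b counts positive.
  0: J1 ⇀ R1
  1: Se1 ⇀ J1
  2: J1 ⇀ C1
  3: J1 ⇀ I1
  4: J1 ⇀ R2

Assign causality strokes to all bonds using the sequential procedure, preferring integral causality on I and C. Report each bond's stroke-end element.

#1 stroke→J1  (Se1: effort source, stroke at far end)
#2 stroke→J1  (prefer integral on C1)
#3 stroke→I1  (prefer integral on I1)
#0 stroke→J1  (J1: bond 3 brought flow, rest push out)
#4 stroke→J1  (J1 flow already set via bond 3)

b0 |J1
b1 |J1
b2 |J1
b3 |I1
b4 |J1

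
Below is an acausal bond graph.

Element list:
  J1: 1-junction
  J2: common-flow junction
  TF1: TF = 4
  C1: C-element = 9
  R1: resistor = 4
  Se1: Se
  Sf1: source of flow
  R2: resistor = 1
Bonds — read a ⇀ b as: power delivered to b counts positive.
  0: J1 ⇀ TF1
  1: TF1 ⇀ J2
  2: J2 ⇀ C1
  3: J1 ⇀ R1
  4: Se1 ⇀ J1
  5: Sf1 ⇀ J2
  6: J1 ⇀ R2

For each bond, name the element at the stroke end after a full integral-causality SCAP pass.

β4 stroke at J1  (source Se1 imposes e)
β5 stroke at Sf1  (Sf1 fixes flow; stroke at Sf1)
β1 stroke at J2  (common-f at J2 fixed by 5)
β2 stroke at J2  (common-f at J2 fixed by 5)
β0 stroke at TF1  (through TF1, causality passes straight; one stroke at TF1)
β3 stroke at J1  (1-jn J1 has f-setter on 0)
β6 stroke at J1  (1-jn J1 has f-setter on 0)

b0 →TF1
b1 →J2
b2 →J2
b3 →J1
b4 →J1
b5 →Sf1
b6 →J1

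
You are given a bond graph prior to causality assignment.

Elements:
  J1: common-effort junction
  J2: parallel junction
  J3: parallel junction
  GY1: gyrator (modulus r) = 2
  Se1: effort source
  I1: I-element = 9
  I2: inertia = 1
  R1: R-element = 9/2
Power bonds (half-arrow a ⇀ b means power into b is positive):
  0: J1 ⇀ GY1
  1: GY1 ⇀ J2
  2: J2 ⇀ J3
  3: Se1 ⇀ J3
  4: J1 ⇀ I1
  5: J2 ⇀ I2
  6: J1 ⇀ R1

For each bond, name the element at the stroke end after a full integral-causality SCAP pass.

#3 stroke at J3  (Se1 (Se) sets effort on bond)
#2 stroke at J2  (0-jn J3 has e-setter on 3)
#1 stroke at GY1  (0-jn J2 has e-setter on 2)
#5 stroke at I2  (common-e at J2 fixed by 2)
#0 stroke at GY1  (GY1: gyrator matches bond 1)
#4 stroke at I1  (I1: I, integral causality)
#6 stroke at J1  (J1 needs exactly one e-in)

#0 →GY1
#1 →GY1
#2 →J2
#3 →J3
#4 →I1
#5 →I2
#6 →J1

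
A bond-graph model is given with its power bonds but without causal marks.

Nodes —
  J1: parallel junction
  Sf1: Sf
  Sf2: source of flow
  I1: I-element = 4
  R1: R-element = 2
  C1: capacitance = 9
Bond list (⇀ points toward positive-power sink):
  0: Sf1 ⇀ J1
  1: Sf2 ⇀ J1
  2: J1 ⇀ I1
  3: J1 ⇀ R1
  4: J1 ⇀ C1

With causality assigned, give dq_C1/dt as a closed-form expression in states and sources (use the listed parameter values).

β0 →Sf1  (Sf1 fixes flow; stroke at Sf1)
β1 →Sf2  (Sf2 fixes flow; stroke at Sf2)
β2 →I1  (prefer integral on I1)
β4 →J1  (prefer integral on C1)
β3 →R1  (common-e at J1 fixed by 4)

dq_C1/dt = F_Sf1 + F_Sf2 - p_I1/4 - q_C1/18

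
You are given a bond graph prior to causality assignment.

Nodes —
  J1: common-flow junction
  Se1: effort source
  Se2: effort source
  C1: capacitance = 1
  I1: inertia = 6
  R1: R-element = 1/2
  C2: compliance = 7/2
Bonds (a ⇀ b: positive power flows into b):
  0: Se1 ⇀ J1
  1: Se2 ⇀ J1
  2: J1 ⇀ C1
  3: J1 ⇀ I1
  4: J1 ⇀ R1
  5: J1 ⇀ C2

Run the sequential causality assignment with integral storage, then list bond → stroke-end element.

#0 →J1  (source Se1 imposes e)
#1 →J1  (Se2 (Se) sets effort on bond)
#2 →J1  (C1: C, integral causality)
#3 →I1  (I1 integral (f out))
#4 →J1  (1-jn J1 has f-setter on 3)
#5 →J1  (J1 flow already set via bond 3)

β0 |J1
β1 |J1
β2 |J1
β3 |I1
β4 |J1
β5 |J1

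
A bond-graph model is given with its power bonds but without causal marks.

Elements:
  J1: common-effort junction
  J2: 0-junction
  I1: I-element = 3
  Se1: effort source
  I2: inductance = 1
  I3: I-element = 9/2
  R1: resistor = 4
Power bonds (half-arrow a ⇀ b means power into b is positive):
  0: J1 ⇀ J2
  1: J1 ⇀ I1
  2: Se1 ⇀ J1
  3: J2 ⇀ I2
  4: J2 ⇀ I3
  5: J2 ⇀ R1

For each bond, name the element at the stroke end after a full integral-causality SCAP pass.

#0 stroke→J2
#1 stroke→I1
#2 stroke→J1
#3 stroke→I2
#4 stroke→I3
#5 stroke→R1

β2 |J1  (Se1: effort source, stroke at far end)
β0 |J2  (J1: bond 2 brought effort, rest push out)
β1 |I1  (0-jn J1 has e-setter on 2)
β3 |I2  (J2: bond 0 brought effort, rest push out)
β4 |I3  (common-e at J2 fixed by 0)
β5 |R1  (0-jn J2 has e-setter on 0)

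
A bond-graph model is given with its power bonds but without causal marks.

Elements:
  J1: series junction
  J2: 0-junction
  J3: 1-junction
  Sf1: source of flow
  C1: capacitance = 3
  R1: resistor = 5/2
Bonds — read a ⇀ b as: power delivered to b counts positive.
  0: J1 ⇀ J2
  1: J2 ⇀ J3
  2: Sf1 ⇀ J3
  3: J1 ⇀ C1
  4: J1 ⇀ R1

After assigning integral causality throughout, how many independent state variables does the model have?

1  (C1 all integral)

bond 2 →Sf1  (Sf1: flow source, stroke at near end)
bond 1 →J3  (J3: bond 2 brought flow, rest push out)
bond 0 →J2  (J2 needs exactly one e-in)
bond 3 →J1  (1-jn J1 has f-setter on 0)
bond 4 →J1  (1-jn J1 has f-setter on 0)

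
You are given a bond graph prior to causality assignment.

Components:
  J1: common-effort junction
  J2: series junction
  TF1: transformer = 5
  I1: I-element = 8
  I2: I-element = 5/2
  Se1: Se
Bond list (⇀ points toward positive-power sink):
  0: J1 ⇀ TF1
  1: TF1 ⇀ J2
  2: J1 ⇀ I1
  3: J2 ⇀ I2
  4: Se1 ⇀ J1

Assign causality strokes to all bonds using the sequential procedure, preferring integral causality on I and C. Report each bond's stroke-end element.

bond 0 stroke at TF1
bond 1 stroke at J2
bond 2 stroke at I1
bond 3 stroke at I2
bond 4 stroke at J1

#4 stroke→J1  (Se1: effort source, stroke at far end)
#0 stroke→TF1  (J1: bond 4 brought effort, rest push out)
#2 stroke→I1  (J1: bond 4 brought effort, rest push out)
#1 stroke→J2  (TF1 one-in-one-out from 0)
#3 stroke→I2  (only one flow-in slot at J2)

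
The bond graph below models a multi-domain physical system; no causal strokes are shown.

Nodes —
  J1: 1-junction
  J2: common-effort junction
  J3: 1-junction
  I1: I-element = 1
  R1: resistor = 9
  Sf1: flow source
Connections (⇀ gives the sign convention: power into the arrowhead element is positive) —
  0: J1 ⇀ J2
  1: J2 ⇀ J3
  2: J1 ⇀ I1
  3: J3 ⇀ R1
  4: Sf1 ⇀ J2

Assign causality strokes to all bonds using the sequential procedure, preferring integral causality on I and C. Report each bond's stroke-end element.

b0 stroke at J1
b1 stroke at J2
b2 stroke at I1
b3 stroke at J3
b4 stroke at Sf1

b4 stroke→Sf1  (Sf1 (Sf) sets flow on bond)
b2 stroke→I1  (I1: I, integral causality)
b0 stroke→J1  (J1: bond 2 brought flow, rest push out)
b1 stroke→J2  (J2 needs exactly one e-in)
b3 stroke→J3  (1-jn J3 has f-setter on 1)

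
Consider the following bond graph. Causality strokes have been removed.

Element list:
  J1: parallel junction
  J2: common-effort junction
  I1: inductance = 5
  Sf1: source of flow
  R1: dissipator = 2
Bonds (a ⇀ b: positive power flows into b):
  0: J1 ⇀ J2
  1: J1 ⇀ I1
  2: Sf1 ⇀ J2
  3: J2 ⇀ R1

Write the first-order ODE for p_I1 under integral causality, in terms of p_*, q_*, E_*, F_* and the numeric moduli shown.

#2 stroke at Sf1  (Sf1 fixes flow; stroke at Sf1)
#1 stroke at I1  (I1: I, integral causality)
#0 stroke at J1  (closing 0-jn rule on J1)
#3 stroke at J2  (only one effort-in slot at J2)

dp_I1/dt = 2*F_Sf1 - 2*p_I1/5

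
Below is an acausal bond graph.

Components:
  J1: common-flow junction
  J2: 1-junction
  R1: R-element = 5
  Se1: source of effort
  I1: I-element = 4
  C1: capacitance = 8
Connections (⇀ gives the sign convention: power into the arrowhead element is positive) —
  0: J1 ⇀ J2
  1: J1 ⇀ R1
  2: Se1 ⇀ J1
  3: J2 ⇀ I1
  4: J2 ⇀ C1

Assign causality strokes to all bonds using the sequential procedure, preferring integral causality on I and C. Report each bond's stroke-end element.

β2 stroke→J1  (source Se1 imposes e)
β3 stroke→I1  (prefer integral on I1)
β0 stroke→J2  (common-f at J2 fixed by 3)
β4 stroke→J2  (common-f at J2 fixed by 3)
β1 stroke→J1  (1-jn J1 has f-setter on 0)

#0 |J2
#1 |J1
#2 |J1
#3 |I1
#4 |J2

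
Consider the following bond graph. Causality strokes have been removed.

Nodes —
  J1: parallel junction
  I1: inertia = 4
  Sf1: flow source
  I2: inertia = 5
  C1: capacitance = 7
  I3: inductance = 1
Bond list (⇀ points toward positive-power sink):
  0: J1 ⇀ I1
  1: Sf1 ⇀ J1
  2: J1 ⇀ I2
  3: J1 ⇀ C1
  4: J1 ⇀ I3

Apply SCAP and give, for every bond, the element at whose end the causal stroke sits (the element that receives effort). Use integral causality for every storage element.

b1 →Sf1  (Sf1 fixes flow; stroke at Sf1)
b0 →I1  (prefer integral on I1)
b2 →I2  (I2 integral (f out))
b3 →J1  (C1: C, integral causality)
b4 →I3  (0-jn J1 has e-setter on 3)

β0 |I1
β1 |Sf1
β2 |I2
β3 |J1
β4 |I3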